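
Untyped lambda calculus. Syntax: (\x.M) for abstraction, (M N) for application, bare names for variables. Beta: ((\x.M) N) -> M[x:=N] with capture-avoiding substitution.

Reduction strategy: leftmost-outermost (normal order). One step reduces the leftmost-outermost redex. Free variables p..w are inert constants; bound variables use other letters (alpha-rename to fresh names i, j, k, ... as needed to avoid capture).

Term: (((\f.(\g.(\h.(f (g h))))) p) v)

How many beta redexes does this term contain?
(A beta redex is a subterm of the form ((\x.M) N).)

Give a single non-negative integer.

Answer: 1

Derivation:
Term: (((\f.(\g.(\h.(f (g h))))) p) v)
  Redex: ((\f.(\g.(\h.(f (g h))))) p)
Total redexes: 1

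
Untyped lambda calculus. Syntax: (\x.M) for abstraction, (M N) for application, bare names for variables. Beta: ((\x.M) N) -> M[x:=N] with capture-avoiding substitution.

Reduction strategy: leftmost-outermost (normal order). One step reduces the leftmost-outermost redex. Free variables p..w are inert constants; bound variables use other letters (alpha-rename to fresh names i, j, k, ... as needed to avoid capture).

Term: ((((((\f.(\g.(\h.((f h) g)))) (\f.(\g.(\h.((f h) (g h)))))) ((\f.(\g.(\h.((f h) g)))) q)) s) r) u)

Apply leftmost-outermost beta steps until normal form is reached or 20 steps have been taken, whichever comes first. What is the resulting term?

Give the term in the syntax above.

Step 0: ((((((\f.(\g.(\h.((f h) g)))) (\f.(\g.(\h.((f h) (g h)))))) ((\f.(\g.(\h.((f h) g)))) q)) s) r) u)
Step 1: (((((\g.(\h.(((\f.(\g.(\h.((f h) (g h))))) h) g))) ((\f.(\g.(\h.((f h) g)))) q)) s) r) u)
Step 2: ((((\h.(((\f.(\g.(\h.((f h) (g h))))) h) ((\f.(\g.(\h.((f h) g)))) q))) s) r) u)
Step 3: (((((\f.(\g.(\h.((f h) (g h))))) s) ((\f.(\g.(\h.((f h) g)))) q)) r) u)
Step 4: ((((\g.(\h.((s h) (g h)))) ((\f.(\g.(\h.((f h) g)))) q)) r) u)
Step 5: (((\h.((s h) (((\f.(\g.(\h.((f h) g)))) q) h))) r) u)
Step 6: (((s r) (((\f.(\g.(\h.((f h) g)))) q) r)) u)
Step 7: (((s r) ((\g.(\h.((q h) g))) r)) u)
Step 8: (((s r) (\h.((q h) r))) u)

Answer: (((s r) (\h.((q h) r))) u)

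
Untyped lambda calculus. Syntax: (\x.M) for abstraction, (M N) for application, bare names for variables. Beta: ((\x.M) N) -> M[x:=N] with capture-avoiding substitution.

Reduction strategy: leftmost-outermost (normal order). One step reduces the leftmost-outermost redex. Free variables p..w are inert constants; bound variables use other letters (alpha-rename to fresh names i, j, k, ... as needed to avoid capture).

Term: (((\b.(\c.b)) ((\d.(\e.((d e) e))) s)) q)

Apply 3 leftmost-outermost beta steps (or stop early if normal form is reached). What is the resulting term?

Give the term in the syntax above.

Answer: (\e.((s e) e))

Derivation:
Step 0: (((\b.(\c.b)) ((\d.(\e.((d e) e))) s)) q)
Step 1: ((\c.((\d.(\e.((d e) e))) s)) q)
Step 2: ((\d.(\e.((d e) e))) s)
Step 3: (\e.((s e) e))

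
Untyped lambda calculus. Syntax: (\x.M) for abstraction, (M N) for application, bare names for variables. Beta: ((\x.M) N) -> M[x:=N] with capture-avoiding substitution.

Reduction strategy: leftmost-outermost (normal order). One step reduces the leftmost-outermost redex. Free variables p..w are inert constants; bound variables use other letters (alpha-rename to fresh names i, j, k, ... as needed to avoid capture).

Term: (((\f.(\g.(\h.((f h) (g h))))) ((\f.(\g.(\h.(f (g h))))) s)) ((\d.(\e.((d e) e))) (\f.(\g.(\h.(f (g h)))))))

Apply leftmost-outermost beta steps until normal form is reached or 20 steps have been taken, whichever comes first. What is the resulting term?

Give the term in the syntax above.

Answer: (\h.(s (h (\i.(h (h i))))))

Derivation:
Step 0: (((\f.(\g.(\h.((f h) (g h))))) ((\f.(\g.(\h.(f (g h))))) s)) ((\d.(\e.((d e) e))) (\f.(\g.(\h.(f (g h)))))))
Step 1: ((\g.(\h.((((\f.(\g.(\h.(f (g h))))) s) h) (g h)))) ((\d.(\e.((d e) e))) (\f.(\g.(\h.(f (g h)))))))
Step 2: (\h.((((\f.(\g.(\h.(f (g h))))) s) h) (((\d.(\e.((d e) e))) (\f.(\g.(\h.(f (g h)))))) h)))
Step 3: (\h.(((\g.(\h.(s (g h)))) h) (((\d.(\e.((d e) e))) (\f.(\g.(\h.(f (g h)))))) h)))
Step 4: (\h.((\i.(s (h i))) (((\d.(\e.((d e) e))) (\f.(\g.(\h.(f (g h)))))) h)))
Step 5: (\h.(s (h (((\d.(\e.((d e) e))) (\f.(\g.(\h.(f (g h)))))) h))))
Step 6: (\h.(s (h ((\e.(((\f.(\g.(\h.(f (g h))))) e) e)) h))))
Step 7: (\h.(s (h (((\f.(\g.(\h.(f (g h))))) h) h))))
Step 8: (\h.(s (h ((\g.(\i.(h (g i)))) h))))
Step 9: (\h.(s (h (\i.(h (h i))))))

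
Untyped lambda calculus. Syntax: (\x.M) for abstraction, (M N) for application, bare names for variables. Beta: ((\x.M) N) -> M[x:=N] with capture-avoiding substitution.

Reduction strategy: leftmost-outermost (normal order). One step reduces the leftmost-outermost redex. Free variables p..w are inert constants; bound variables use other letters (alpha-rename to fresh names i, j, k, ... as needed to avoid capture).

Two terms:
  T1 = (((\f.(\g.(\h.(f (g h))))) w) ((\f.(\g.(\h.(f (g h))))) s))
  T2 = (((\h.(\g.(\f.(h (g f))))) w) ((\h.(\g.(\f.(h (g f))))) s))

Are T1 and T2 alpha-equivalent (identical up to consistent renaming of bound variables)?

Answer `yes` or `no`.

Answer: yes

Derivation:
Term 1: (((\f.(\g.(\h.(f (g h))))) w) ((\f.(\g.(\h.(f (g h))))) s))
Term 2: (((\h.(\g.(\f.(h (g f))))) w) ((\h.(\g.(\f.(h (g f))))) s))
Alpha-equivalence: compare structure up to binder renaming.
Result: True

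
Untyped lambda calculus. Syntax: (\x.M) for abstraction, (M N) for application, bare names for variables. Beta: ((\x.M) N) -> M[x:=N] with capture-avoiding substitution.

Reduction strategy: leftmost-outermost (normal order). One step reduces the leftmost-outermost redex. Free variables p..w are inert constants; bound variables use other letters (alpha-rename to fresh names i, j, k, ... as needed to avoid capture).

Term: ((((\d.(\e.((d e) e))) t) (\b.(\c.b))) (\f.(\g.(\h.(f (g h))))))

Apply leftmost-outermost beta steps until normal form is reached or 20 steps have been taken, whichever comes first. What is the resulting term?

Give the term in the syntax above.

Step 0: ((((\d.(\e.((d e) e))) t) (\b.(\c.b))) (\f.(\g.(\h.(f (g h))))))
Step 1: (((\e.((t e) e)) (\b.(\c.b))) (\f.(\g.(\h.(f (g h))))))
Step 2: (((t (\b.(\c.b))) (\b.(\c.b))) (\f.(\g.(\h.(f (g h))))))

Answer: (((t (\b.(\c.b))) (\b.(\c.b))) (\f.(\g.(\h.(f (g h))))))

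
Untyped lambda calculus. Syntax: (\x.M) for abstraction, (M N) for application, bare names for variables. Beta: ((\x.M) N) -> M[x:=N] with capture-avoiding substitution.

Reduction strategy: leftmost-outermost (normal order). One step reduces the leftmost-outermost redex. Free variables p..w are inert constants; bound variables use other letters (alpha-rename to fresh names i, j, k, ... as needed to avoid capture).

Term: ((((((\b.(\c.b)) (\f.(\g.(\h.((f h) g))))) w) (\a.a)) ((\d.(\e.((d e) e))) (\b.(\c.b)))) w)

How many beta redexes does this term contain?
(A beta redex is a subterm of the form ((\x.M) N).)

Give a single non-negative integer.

Answer: 2

Derivation:
Term: ((((((\b.(\c.b)) (\f.(\g.(\h.((f h) g))))) w) (\a.a)) ((\d.(\e.((d e) e))) (\b.(\c.b)))) w)
  Redex: ((\b.(\c.b)) (\f.(\g.(\h.((f h) g)))))
  Redex: ((\d.(\e.((d e) e))) (\b.(\c.b)))
Total redexes: 2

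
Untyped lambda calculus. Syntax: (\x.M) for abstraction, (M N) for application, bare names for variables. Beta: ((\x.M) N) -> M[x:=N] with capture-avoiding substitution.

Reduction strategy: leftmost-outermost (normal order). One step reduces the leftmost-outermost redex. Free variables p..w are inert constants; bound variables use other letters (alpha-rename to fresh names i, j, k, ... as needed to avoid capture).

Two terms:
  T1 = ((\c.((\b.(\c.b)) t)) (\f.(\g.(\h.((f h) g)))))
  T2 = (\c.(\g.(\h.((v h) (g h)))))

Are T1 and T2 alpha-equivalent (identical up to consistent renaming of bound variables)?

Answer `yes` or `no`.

Term 1: ((\c.((\b.(\c.b)) t)) (\f.(\g.(\h.((f h) g)))))
Term 2: (\c.(\g.(\h.((v h) (g h)))))
Alpha-equivalence: compare structure up to binder renaming.
Result: False

Answer: no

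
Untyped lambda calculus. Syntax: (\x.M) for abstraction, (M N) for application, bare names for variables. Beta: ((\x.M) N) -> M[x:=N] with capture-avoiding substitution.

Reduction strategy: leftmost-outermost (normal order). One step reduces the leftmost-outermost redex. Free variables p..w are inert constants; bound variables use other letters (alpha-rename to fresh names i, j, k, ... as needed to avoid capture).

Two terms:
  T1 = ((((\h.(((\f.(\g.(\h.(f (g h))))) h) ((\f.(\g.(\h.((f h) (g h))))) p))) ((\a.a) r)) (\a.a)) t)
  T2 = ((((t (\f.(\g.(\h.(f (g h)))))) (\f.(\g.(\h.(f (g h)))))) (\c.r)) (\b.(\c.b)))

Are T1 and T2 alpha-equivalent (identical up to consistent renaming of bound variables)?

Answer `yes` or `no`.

Answer: no

Derivation:
Term 1: ((((\h.(((\f.(\g.(\h.(f (g h))))) h) ((\f.(\g.(\h.((f h) (g h))))) p))) ((\a.a) r)) (\a.a)) t)
Term 2: ((((t (\f.(\g.(\h.(f (g h)))))) (\f.(\g.(\h.(f (g h)))))) (\c.r)) (\b.(\c.b)))
Alpha-equivalence: compare structure up to binder renaming.
Result: False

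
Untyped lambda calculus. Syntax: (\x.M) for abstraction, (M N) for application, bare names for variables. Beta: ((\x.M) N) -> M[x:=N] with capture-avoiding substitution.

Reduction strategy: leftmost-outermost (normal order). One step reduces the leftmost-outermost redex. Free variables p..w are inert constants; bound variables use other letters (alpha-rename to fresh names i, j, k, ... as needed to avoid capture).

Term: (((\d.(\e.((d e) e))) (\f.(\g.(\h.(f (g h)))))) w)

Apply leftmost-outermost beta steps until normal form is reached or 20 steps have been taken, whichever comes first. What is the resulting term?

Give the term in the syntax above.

Answer: (\h.(w (w h)))

Derivation:
Step 0: (((\d.(\e.((d e) e))) (\f.(\g.(\h.(f (g h)))))) w)
Step 1: ((\e.(((\f.(\g.(\h.(f (g h))))) e) e)) w)
Step 2: (((\f.(\g.(\h.(f (g h))))) w) w)
Step 3: ((\g.(\h.(w (g h)))) w)
Step 4: (\h.(w (w h)))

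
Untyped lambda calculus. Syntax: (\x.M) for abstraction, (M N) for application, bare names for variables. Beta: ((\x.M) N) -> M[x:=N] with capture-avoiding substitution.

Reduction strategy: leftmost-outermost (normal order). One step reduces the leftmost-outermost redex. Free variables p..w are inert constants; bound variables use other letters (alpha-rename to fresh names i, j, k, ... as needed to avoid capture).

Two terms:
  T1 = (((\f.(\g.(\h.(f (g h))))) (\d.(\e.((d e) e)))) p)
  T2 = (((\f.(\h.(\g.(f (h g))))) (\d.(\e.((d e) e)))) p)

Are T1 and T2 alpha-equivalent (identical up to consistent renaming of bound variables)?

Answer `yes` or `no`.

Term 1: (((\f.(\g.(\h.(f (g h))))) (\d.(\e.((d e) e)))) p)
Term 2: (((\f.(\h.(\g.(f (h g))))) (\d.(\e.((d e) e)))) p)
Alpha-equivalence: compare structure up to binder renaming.
Result: True

Answer: yes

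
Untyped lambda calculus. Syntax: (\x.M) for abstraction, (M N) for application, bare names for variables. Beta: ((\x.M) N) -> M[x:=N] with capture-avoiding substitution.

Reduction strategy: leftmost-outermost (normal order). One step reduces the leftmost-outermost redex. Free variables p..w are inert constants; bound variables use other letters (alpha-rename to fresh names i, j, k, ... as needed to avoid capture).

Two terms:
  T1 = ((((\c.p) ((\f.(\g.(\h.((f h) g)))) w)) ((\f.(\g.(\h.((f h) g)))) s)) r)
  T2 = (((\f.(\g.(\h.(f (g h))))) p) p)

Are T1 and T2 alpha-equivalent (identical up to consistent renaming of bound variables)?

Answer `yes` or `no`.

Term 1: ((((\c.p) ((\f.(\g.(\h.((f h) g)))) w)) ((\f.(\g.(\h.((f h) g)))) s)) r)
Term 2: (((\f.(\g.(\h.(f (g h))))) p) p)
Alpha-equivalence: compare structure up to binder renaming.
Result: False

Answer: no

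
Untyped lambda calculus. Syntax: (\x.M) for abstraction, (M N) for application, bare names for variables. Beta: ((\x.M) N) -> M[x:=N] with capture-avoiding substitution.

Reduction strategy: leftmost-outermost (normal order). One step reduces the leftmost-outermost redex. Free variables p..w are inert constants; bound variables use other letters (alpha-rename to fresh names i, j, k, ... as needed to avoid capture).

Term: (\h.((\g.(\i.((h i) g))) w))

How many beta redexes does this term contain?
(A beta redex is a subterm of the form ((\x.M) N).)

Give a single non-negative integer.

Term: (\h.((\g.(\i.((h i) g))) w))
  Redex: ((\g.(\i.((h i) g))) w)
Total redexes: 1

Answer: 1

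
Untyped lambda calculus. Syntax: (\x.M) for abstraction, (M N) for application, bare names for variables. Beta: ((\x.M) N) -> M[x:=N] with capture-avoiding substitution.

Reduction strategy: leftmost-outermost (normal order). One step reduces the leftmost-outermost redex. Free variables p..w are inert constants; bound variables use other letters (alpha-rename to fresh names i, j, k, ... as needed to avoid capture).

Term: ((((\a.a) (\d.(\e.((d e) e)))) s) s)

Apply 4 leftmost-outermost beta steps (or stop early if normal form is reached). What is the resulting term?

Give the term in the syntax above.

Answer: ((s s) s)

Derivation:
Step 0: ((((\a.a) (\d.(\e.((d e) e)))) s) s)
Step 1: (((\d.(\e.((d e) e))) s) s)
Step 2: ((\e.((s e) e)) s)
Step 3: ((s s) s)
Step 4: (normal form reached)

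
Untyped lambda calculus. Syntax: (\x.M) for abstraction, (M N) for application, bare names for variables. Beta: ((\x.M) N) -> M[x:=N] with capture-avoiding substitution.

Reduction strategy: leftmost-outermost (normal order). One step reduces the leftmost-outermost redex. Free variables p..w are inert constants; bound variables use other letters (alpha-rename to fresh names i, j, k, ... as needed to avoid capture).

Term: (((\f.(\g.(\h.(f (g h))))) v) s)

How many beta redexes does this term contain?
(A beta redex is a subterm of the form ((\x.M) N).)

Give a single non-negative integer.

Answer: 1

Derivation:
Term: (((\f.(\g.(\h.(f (g h))))) v) s)
  Redex: ((\f.(\g.(\h.(f (g h))))) v)
Total redexes: 1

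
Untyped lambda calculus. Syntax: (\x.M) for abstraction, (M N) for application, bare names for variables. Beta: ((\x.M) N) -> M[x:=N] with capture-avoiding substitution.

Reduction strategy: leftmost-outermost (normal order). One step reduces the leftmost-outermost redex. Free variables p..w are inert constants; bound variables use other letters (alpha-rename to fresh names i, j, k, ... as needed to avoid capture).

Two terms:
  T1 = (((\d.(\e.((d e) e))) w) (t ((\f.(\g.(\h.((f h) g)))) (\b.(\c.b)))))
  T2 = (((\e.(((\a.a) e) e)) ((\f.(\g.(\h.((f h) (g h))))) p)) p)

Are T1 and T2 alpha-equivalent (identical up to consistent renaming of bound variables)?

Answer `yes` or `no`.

Answer: no

Derivation:
Term 1: (((\d.(\e.((d e) e))) w) (t ((\f.(\g.(\h.((f h) g)))) (\b.(\c.b)))))
Term 2: (((\e.(((\a.a) e) e)) ((\f.(\g.(\h.((f h) (g h))))) p)) p)
Alpha-equivalence: compare structure up to binder renaming.
Result: False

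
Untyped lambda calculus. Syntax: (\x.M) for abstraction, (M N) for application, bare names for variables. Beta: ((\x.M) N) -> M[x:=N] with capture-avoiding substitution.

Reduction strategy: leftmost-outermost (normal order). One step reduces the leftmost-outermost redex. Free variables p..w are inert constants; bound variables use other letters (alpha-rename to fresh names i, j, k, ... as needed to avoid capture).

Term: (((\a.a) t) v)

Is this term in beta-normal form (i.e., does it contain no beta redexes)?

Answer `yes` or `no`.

Term: (((\a.a) t) v)
Found 1 beta redex(es).

Answer: no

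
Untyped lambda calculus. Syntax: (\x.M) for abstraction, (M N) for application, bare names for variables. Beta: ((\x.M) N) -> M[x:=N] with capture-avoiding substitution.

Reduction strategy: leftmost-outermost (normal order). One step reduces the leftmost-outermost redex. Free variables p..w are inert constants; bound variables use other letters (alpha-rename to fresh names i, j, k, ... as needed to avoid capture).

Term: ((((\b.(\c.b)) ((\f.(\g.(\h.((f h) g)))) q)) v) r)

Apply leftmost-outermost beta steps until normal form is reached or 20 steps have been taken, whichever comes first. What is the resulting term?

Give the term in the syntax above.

Answer: (\h.((q h) r))

Derivation:
Step 0: ((((\b.(\c.b)) ((\f.(\g.(\h.((f h) g)))) q)) v) r)
Step 1: (((\c.((\f.(\g.(\h.((f h) g)))) q)) v) r)
Step 2: (((\f.(\g.(\h.((f h) g)))) q) r)
Step 3: ((\g.(\h.((q h) g))) r)
Step 4: (\h.((q h) r))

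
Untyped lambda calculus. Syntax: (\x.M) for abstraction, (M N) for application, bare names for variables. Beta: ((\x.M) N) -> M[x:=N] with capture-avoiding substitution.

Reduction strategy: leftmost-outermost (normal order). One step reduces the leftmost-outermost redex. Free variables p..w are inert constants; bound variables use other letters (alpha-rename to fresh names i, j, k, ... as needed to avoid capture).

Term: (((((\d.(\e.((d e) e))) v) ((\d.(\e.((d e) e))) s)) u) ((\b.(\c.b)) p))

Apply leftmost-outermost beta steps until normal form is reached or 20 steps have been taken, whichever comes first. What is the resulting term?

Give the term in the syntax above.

Step 0: (((((\d.(\e.((d e) e))) v) ((\d.(\e.((d e) e))) s)) u) ((\b.(\c.b)) p))
Step 1: ((((\e.((v e) e)) ((\d.(\e.((d e) e))) s)) u) ((\b.(\c.b)) p))
Step 2: ((((v ((\d.(\e.((d e) e))) s)) ((\d.(\e.((d e) e))) s)) u) ((\b.(\c.b)) p))
Step 3: ((((v (\e.((s e) e))) ((\d.(\e.((d e) e))) s)) u) ((\b.(\c.b)) p))
Step 4: ((((v (\e.((s e) e))) (\e.((s e) e))) u) ((\b.(\c.b)) p))
Step 5: ((((v (\e.((s e) e))) (\e.((s e) e))) u) (\c.p))

Answer: ((((v (\e.((s e) e))) (\e.((s e) e))) u) (\c.p))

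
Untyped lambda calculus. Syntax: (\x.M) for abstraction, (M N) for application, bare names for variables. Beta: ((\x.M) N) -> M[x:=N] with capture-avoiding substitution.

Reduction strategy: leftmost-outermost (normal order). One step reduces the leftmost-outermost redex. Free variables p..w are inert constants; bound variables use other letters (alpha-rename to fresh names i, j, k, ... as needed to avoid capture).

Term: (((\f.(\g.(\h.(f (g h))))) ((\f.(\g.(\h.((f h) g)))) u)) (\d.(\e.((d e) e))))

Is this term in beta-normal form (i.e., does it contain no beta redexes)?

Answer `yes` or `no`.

Term: (((\f.(\g.(\h.(f (g h))))) ((\f.(\g.(\h.((f h) g)))) u)) (\d.(\e.((d e) e))))
Found 2 beta redex(es).

Answer: no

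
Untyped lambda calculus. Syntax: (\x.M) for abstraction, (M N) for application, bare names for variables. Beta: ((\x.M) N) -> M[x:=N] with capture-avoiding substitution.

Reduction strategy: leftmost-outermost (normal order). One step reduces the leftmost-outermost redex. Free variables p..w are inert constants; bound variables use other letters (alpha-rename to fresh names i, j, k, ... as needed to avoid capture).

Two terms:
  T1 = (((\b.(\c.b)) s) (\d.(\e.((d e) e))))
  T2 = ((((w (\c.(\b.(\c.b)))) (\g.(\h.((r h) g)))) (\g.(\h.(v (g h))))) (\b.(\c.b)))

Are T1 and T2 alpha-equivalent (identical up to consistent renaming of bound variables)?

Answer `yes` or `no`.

Term 1: (((\b.(\c.b)) s) (\d.(\e.((d e) e))))
Term 2: ((((w (\c.(\b.(\c.b)))) (\g.(\h.((r h) g)))) (\g.(\h.(v (g h))))) (\b.(\c.b)))
Alpha-equivalence: compare structure up to binder renaming.
Result: False

Answer: no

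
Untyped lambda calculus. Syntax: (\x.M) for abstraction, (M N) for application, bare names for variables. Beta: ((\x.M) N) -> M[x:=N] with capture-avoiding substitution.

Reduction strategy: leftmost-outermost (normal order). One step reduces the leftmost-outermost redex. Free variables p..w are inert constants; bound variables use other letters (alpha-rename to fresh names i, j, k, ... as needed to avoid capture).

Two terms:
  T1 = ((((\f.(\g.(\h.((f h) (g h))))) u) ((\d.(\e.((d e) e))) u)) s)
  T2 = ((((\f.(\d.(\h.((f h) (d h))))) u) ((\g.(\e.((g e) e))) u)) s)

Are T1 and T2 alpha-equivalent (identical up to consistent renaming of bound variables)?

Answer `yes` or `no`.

Answer: yes

Derivation:
Term 1: ((((\f.(\g.(\h.((f h) (g h))))) u) ((\d.(\e.((d e) e))) u)) s)
Term 2: ((((\f.(\d.(\h.((f h) (d h))))) u) ((\g.(\e.((g e) e))) u)) s)
Alpha-equivalence: compare structure up to binder renaming.
Result: True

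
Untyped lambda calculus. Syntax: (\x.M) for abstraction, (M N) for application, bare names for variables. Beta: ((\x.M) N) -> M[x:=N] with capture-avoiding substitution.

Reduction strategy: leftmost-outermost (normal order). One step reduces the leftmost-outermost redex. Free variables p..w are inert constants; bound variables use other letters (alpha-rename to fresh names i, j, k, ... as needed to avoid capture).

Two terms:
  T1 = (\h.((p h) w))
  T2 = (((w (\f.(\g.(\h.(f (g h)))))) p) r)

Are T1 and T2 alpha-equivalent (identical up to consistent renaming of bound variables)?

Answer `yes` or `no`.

Answer: no

Derivation:
Term 1: (\h.((p h) w))
Term 2: (((w (\f.(\g.(\h.(f (g h)))))) p) r)
Alpha-equivalence: compare structure up to binder renaming.
Result: False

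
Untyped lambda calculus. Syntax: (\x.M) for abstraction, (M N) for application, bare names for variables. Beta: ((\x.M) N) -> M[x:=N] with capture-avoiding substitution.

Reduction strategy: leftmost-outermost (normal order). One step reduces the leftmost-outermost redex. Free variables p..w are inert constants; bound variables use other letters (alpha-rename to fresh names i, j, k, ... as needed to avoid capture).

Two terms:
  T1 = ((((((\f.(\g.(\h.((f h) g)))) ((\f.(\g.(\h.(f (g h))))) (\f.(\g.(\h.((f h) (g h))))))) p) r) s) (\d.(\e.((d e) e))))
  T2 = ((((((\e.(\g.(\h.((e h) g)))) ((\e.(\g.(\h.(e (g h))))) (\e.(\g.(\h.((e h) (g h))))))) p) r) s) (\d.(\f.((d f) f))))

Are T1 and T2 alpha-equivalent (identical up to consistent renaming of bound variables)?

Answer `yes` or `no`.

Answer: yes

Derivation:
Term 1: ((((((\f.(\g.(\h.((f h) g)))) ((\f.(\g.(\h.(f (g h))))) (\f.(\g.(\h.((f h) (g h))))))) p) r) s) (\d.(\e.((d e) e))))
Term 2: ((((((\e.(\g.(\h.((e h) g)))) ((\e.(\g.(\h.(e (g h))))) (\e.(\g.(\h.((e h) (g h))))))) p) r) s) (\d.(\f.((d f) f))))
Alpha-equivalence: compare structure up to binder renaming.
Result: True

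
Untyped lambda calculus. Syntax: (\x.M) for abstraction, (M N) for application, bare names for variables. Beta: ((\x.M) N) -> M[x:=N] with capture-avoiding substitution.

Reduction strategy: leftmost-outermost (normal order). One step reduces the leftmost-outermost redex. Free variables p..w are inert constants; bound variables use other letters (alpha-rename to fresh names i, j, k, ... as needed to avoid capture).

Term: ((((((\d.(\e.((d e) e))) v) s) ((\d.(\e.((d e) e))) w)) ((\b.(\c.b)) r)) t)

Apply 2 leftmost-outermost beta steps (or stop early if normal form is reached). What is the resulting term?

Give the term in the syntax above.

Step 0: ((((((\d.(\e.((d e) e))) v) s) ((\d.(\e.((d e) e))) w)) ((\b.(\c.b)) r)) t)
Step 1: (((((\e.((v e) e)) s) ((\d.(\e.((d e) e))) w)) ((\b.(\c.b)) r)) t)
Step 2: (((((v s) s) ((\d.(\e.((d e) e))) w)) ((\b.(\c.b)) r)) t)

Answer: (((((v s) s) ((\d.(\e.((d e) e))) w)) ((\b.(\c.b)) r)) t)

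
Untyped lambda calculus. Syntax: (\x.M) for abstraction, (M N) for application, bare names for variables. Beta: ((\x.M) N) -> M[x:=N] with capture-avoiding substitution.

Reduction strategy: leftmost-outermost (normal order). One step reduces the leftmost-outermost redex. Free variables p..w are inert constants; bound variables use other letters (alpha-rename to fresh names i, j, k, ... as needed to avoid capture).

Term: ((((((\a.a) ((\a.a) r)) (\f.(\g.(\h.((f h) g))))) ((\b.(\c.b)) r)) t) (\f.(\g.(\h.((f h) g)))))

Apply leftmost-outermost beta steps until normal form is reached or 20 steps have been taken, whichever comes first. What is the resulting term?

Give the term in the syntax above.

Answer: ((((r (\f.(\g.(\h.((f h) g))))) (\c.r)) t) (\f.(\g.(\h.((f h) g)))))

Derivation:
Step 0: ((((((\a.a) ((\a.a) r)) (\f.(\g.(\h.((f h) g))))) ((\b.(\c.b)) r)) t) (\f.(\g.(\h.((f h) g)))))
Step 1: ((((((\a.a) r) (\f.(\g.(\h.((f h) g))))) ((\b.(\c.b)) r)) t) (\f.(\g.(\h.((f h) g)))))
Step 2: ((((r (\f.(\g.(\h.((f h) g))))) ((\b.(\c.b)) r)) t) (\f.(\g.(\h.((f h) g)))))
Step 3: ((((r (\f.(\g.(\h.((f h) g))))) (\c.r)) t) (\f.(\g.(\h.((f h) g)))))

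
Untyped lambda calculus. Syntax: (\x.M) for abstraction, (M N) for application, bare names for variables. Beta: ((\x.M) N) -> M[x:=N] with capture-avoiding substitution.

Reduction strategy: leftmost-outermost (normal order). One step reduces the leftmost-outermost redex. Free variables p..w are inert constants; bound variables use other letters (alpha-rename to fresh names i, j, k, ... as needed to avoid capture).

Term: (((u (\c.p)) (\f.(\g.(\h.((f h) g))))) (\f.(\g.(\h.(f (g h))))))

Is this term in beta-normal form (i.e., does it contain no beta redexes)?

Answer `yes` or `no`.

Answer: yes

Derivation:
Term: (((u (\c.p)) (\f.(\g.(\h.((f h) g))))) (\f.(\g.(\h.(f (g h))))))
No beta redexes found.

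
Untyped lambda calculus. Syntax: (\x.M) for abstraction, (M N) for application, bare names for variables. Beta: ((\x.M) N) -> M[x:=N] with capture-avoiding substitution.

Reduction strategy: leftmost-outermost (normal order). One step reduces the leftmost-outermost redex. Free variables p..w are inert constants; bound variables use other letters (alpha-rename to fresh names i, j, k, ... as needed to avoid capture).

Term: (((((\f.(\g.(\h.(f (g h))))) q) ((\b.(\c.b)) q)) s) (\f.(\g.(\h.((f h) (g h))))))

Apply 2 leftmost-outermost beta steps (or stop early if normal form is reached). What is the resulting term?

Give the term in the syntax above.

Answer: (((\h.(q (((\b.(\c.b)) q) h))) s) (\f.(\g.(\h.((f h) (g h))))))

Derivation:
Step 0: (((((\f.(\g.(\h.(f (g h))))) q) ((\b.(\c.b)) q)) s) (\f.(\g.(\h.((f h) (g h))))))
Step 1: ((((\g.(\h.(q (g h)))) ((\b.(\c.b)) q)) s) (\f.(\g.(\h.((f h) (g h))))))
Step 2: (((\h.(q (((\b.(\c.b)) q) h))) s) (\f.(\g.(\h.((f h) (g h))))))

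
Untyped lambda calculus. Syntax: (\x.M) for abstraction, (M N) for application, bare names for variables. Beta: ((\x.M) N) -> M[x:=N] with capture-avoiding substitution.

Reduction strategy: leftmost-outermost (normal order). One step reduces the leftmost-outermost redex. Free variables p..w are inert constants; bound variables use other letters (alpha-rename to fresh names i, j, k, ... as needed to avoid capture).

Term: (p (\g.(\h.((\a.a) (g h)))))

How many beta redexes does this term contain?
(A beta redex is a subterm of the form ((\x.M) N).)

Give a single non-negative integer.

Term: (p (\g.(\h.((\a.a) (g h)))))
  Redex: ((\a.a) (g h))
Total redexes: 1

Answer: 1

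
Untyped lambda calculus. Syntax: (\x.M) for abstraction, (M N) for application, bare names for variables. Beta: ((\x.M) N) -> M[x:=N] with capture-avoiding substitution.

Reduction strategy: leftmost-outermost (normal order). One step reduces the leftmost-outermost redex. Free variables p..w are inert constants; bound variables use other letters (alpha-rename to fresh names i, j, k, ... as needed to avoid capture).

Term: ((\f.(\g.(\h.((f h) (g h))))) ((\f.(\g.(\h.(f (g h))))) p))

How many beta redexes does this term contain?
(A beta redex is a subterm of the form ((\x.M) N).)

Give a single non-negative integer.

Term: ((\f.(\g.(\h.((f h) (g h))))) ((\f.(\g.(\h.(f (g h))))) p))
  Redex: ((\f.(\g.(\h.((f h) (g h))))) ((\f.(\g.(\h.(f (g h))))) p))
  Redex: ((\f.(\g.(\h.(f (g h))))) p)
Total redexes: 2

Answer: 2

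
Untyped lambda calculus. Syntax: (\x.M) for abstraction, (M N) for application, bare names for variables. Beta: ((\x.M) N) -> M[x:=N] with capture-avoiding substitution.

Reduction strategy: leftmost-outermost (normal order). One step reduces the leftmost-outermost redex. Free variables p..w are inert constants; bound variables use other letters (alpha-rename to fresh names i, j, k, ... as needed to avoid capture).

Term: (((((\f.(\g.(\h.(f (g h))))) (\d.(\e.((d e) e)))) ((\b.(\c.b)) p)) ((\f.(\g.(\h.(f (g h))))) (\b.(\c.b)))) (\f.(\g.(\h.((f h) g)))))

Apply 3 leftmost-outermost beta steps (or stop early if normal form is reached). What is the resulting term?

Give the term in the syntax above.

Answer: (((\d.(\e.((d e) e))) (((\b.(\c.b)) p) ((\f.(\g.(\h.(f (g h))))) (\b.(\c.b))))) (\f.(\g.(\h.((f h) g)))))

Derivation:
Step 0: (((((\f.(\g.(\h.(f (g h))))) (\d.(\e.((d e) e)))) ((\b.(\c.b)) p)) ((\f.(\g.(\h.(f (g h))))) (\b.(\c.b)))) (\f.(\g.(\h.((f h) g)))))
Step 1: ((((\g.(\h.((\d.(\e.((d e) e))) (g h)))) ((\b.(\c.b)) p)) ((\f.(\g.(\h.(f (g h))))) (\b.(\c.b)))) (\f.(\g.(\h.((f h) g)))))
Step 2: (((\h.((\d.(\e.((d e) e))) (((\b.(\c.b)) p) h))) ((\f.(\g.(\h.(f (g h))))) (\b.(\c.b)))) (\f.(\g.(\h.((f h) g)))))
Step 3: (((\d.(\e.((d e) e))) (((\b.(\c.b)) p) ((\f.(\g.(\h.(f (g h))))) (\b.(\c.b))))) (\f.(\g.(\h.((f h) g)))))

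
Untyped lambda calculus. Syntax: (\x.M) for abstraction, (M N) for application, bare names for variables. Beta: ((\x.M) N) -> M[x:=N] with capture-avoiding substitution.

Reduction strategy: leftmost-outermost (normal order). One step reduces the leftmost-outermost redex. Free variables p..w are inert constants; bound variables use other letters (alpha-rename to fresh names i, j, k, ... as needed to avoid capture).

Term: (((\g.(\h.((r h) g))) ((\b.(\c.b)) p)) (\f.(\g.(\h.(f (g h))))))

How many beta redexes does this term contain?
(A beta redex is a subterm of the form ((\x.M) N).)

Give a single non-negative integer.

Answer: 2

Derivation:
Term: (((\g.(\h.((r h) g))) ((\b.(\c.b)) p)) (\f.(\g.(\h.(f (g h))))))
  Redex: ((\g.(\h.((r h) g))) ((\b.(\c.b)) p))
  Redex: ((\b.(\c.b)) p)
Total redexes: 2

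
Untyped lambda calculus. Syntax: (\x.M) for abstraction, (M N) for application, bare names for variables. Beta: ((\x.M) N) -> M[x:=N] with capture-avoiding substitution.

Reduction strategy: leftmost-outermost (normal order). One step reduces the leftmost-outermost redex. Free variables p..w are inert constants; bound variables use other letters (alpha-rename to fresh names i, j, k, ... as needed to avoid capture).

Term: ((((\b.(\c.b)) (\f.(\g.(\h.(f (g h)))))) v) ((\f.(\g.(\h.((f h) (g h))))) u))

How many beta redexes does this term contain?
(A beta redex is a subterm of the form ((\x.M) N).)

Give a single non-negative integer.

Answer: 2

Derivation:
Term: ((((\b.(\c.b)) (\f.(\g.(\h.(f (g h)))))) v) ((\f.(\g.(\h.((f h) (g h))))) u))
  Redex: ((\b.(\c.b)) (\f.(\g.(\h.(f (g h))))))
  Redex: ((\f.(\g.(\h.((f h) (g h))))) u)
Total redexes: 2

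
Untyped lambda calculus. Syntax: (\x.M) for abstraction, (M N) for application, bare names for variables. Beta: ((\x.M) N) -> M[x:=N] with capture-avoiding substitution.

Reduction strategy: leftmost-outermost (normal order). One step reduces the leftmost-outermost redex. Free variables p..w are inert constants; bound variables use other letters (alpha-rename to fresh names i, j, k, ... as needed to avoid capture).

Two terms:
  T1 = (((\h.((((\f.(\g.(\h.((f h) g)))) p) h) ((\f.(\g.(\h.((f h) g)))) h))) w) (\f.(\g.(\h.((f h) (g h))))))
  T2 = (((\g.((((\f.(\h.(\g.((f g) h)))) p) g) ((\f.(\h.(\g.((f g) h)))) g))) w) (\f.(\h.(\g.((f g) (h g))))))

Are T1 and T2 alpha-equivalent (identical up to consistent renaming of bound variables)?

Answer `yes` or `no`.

Term 1: (((\h.((((\f.(\g.(\h.((f h) g)))) p) h) ((\f.(\g.(\h.((f h) g)))) h))) w) (\f.(\g.(\h.((f h) (g h))))))
Term 2: (((\g.((((\f.(\h.(\g.((f g) h)))) p) g) ((\f.(\h.(\g.((f g) h)))) g))) w) (\f.(\h.(\g.((f g) (h g))))))
Alpha-equivalence: compare structure up to binder renaming.
Result: True

Answer: yes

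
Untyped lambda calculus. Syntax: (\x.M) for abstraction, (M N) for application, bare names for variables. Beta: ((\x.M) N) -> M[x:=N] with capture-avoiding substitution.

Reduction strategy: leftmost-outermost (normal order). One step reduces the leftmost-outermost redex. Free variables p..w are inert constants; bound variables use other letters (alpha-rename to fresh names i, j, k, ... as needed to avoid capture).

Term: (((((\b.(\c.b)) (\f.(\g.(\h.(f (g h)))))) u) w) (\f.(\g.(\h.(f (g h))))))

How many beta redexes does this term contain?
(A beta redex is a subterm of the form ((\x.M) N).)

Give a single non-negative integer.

Answer: 1

Derivation:
Term: (((((\b.(\c.b)) (\f.(\g.(\h.(f (g h)))))) u) w) (\f.(\g.(\h.(f (g h))))))
  Redex: ((\b.(\c.b)) (\f.(\g.(\h.(f (g h))))))
Total redexes: 1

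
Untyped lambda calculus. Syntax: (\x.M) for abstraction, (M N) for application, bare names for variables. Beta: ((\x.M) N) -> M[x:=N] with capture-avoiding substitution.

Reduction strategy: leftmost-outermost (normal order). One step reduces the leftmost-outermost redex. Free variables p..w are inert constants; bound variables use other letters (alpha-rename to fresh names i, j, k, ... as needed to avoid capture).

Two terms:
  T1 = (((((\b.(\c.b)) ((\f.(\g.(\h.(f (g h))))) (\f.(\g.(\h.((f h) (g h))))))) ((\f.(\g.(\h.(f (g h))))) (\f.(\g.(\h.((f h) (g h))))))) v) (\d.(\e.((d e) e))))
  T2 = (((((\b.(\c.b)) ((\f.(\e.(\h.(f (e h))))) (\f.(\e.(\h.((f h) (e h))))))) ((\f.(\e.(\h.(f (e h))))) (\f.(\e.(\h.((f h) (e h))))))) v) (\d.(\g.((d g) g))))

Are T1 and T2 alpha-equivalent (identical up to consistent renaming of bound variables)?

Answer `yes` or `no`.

Answer: yes

Derivation:
Term 1: (((((\b.(\c.b)) ((\f.(\g.(\h.(f (g h))))) (\f.(\g.(\h.((f h) (g h))))))) ((\f.(\g.(\h.(f (g h))))) (\f.(\g.(\h.((f h) (g h))))))) v) (\d.(\e.((d e) e))))
Term 2: (((((\b.(\c.b)) ((\f.(\e.(\h.(f (e h))))) (\f.(\e.(\h.((f h) (e h))))))) ((\f.(\e.(\h.(f (e h))))) (\f.(\e.(\h.((f h) (e h))))))) v) (\d.(\g.((d g) g))))
Alpha-equivalence: compare structure up to binder renaming.
Result: True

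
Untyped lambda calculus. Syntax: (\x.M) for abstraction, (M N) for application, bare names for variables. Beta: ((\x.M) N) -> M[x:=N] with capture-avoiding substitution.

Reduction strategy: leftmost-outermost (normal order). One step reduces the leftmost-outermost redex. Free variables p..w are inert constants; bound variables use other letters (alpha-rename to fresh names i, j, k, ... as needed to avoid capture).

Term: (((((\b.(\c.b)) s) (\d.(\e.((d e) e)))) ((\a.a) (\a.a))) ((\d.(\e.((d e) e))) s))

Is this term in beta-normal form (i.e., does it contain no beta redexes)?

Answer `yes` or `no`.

Answer: no

Derivation:
Term: (((((\b.(\c.b)) s) (\d.(\e.((d e) e)))) ((\a.a) (\a.a))) ((\d.(\e.((d e) e))) s))
Found 3 beta redex(es).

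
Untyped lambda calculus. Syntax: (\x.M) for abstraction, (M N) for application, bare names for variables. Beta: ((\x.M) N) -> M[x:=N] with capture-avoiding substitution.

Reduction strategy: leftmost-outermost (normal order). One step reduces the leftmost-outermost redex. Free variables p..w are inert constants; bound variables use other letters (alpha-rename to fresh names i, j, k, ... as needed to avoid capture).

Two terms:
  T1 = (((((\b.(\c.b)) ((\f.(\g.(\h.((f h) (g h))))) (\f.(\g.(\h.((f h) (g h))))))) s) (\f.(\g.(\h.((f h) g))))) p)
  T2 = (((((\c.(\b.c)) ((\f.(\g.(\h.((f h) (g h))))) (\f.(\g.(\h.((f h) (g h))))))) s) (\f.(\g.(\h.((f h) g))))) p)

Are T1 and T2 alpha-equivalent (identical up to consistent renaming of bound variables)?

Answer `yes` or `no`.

Answer: yes

Derivation:
Term 1: (((((\b.(\c.b)) ((\f.(\g.(\h.((f h) (g h))))) (\f.(\g.(\h.((f h) (g h))))))) s) (\f.(\g.(\h.((f h) g))))) p)
Term 2: (((((\c.(\b.c)) ((\f.(\g.(\h.((f h) (g h))))) (\f.(\g.(\h.((f h) (g h))))))) s) (\f.(\g.(\h.((f h) g))))) p)
Alpha-equivalence: compare structure up to binder renaming.
Result: True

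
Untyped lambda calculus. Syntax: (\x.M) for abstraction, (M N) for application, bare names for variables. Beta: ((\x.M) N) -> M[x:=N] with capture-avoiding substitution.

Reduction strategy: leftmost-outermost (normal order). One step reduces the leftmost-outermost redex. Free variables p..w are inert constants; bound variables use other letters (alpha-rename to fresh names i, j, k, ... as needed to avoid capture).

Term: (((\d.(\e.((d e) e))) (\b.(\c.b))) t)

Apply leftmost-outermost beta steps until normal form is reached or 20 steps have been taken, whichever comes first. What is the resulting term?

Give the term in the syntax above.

Answer: t

Derivation:
Step 0: (((\d.(\e.((d e) e))) (\b.(\c.b))) t)
Step 1: ((\e.(((\b.(\c.b)) e) e)) t)
Step 2: (((\b.(\c.b)) t) t)
Step 3: ((\c.t) t)
Step 4: t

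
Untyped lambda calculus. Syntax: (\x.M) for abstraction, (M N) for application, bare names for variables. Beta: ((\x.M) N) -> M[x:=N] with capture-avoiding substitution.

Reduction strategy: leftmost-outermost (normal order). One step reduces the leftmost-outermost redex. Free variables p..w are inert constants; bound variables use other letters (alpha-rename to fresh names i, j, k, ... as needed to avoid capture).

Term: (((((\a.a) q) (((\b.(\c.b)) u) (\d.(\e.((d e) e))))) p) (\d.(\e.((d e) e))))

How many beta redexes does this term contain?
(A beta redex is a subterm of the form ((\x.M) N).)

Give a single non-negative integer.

Term: (((((\a.a) q) (((\b.(\c.b)) u) (\d.(\e.((d e) e))))) p) (\d.(\e.((d e) e))))
  Redex: ((\a.a) q)
  Redex: ((\b.(\c.b)) u)
Total redexes: 2

Answer: 2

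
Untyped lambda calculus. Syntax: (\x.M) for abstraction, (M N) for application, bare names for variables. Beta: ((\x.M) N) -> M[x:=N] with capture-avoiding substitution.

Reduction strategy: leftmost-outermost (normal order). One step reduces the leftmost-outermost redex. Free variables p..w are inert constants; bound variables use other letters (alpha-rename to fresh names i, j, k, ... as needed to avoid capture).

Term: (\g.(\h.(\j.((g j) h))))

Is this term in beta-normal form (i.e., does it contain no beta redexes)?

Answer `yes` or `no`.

Term: (\g.(\h.(\j.((g j) h))))
No beta redexes found.

Answer: yes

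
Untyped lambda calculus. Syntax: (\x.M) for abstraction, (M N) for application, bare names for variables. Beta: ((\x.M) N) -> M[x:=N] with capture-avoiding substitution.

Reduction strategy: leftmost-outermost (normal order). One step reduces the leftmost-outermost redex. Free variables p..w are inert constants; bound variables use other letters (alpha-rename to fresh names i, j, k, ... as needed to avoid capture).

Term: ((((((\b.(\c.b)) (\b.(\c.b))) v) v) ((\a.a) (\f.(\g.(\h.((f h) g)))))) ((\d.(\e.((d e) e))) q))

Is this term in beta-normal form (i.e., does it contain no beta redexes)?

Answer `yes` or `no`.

Term: ((((((\b.(\c.b)) (\b.(\c.b))) v) v) ((\a.a) (\f.(\g.(\h.((f h) g)))))) ((\d.(\e.((d e) e))) q))
Found 3 beta redex(es).

Answer: no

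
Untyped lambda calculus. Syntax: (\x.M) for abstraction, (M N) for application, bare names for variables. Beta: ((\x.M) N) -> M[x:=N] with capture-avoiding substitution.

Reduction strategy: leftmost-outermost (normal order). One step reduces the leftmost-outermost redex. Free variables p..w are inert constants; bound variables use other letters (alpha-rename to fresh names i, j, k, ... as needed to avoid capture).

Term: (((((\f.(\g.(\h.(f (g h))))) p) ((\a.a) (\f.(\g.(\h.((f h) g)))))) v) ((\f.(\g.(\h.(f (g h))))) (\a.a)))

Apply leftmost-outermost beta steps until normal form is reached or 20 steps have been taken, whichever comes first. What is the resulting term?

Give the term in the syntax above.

Step 0: (((((\f.(\g.(\h.(f (g h))))) p) ((\a.a) (\f.(\g.(\h.((f h) g)))))) v) ((\f.(\g.(\h.(f (g h))))) (\a.a)))
Step 1: ((((\g.(\h.(p (g h)))) ((\a.a) (\f.(\g.(\h.((f h) g)))))) v) ((\f.(\g.(\h.(f (g h))))) (\a.a)))
Step 2: (((\h.(p (((\a.a) (\f.(\g.(\h.((f h) g))))) h))) v) ((\f.(\g.(\h.(f (g h))))) (\a.a)))
Step 3: ((p (((\a.a) (\f.(\g.(\h.((f h) g))))) v)) ((\f.(\g.(\h.(f (g h))))) (\a.a)))
Step 4: ((p ((\f.(\g.(\h.((f h) g)))) v)) ((\f.(\g.(\h.(f (g h))))) (\a.a)))
Step 5: ((p (\g.(\h.((v h) g)))) ((\f.(\g.(\h.(f (g h))))) (\a.a)))
Step 6: ((p (\g.(\h.((v h) g)))) (\g.(\h.((\a.a) (g h)))))
Step 7: ((p (\g.(\h.((v h) g)))) (\g.(\h.(g h))))

Answer: ((p (\g.(\h.((v h) g)))) (\g.(\h.(g h))))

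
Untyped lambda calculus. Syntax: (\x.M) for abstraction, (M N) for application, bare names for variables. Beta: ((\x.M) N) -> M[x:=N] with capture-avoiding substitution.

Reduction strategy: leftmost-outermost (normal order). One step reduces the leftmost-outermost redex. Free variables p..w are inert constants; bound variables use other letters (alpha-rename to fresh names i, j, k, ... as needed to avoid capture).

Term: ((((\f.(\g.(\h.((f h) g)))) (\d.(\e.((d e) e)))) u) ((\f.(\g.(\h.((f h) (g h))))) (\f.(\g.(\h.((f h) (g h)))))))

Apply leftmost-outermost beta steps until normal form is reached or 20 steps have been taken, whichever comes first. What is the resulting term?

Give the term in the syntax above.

Step 0: ((((\f.(\g.(\h.((f h) g)))) (\d.(\e.((d e) e)))) u) ((\f.(\g.(\h.((f h) (g h))))) (\f.(\g.(\h.((f h) (g h)))))))
Step 1: (((\g.(\h.(((\d.(\e.((d e) e))) h) g))) u) ((\f.(\g.(\h.((f h) (g h))))) (\f.(\g.(\h.((f h) (g h)))))))
Step 2: ((\h.(((\d.(\e.((d e) e))) h) u)) ((\f.(\g.(\h.((f h) (g h))))) (\f.(\g.(\h.((f h) (g h)))))))
Step 3: (((\d.(\e.((d e) e))) ((\f.(\g.(\h.((f h) (g h))))) (\f.(\g.(\h.((f h) (g h))))))) u)
Step 4: ((\e.((((\f.(\g.(\h.((f h) (g h))))) (\f.(\g.(\h.((f h) (g h)))))) e) e)) u)
Step 5: ((((\f.(\g.(\h.((f h) (g h))))) (\f.(\g.(\h.((f h) (g h)))))) u) u)
Step 6: (((\g.(\h.(((\f.(\g.(\h.((f h) (g h))))) h) (g h)))) u) u)
Step 7: ((\h.(((\f.(\g.(\h.((f h) (g h))))) h) (u h))) u)
Step 8: (((\f.(\g.(\h.((f h) (g h))))) u) (u u))
Step 9: ((\g.(\h.((u h) (g h)))) (u u))
Step 10: (\h.((u h) ((u u) h)))

Answer: (\h.((u h) ((u u) h)))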